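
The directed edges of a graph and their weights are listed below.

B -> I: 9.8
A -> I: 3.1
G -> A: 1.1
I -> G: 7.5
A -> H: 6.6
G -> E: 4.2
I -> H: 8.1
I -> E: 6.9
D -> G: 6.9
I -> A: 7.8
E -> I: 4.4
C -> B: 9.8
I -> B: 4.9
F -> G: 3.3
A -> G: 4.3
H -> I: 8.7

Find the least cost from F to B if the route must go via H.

24.6

Best F to H: F–G–A–H costing 11
Shortest H→B: H–I–B = 13.6
Total via H: 11 + 13.6 = 24.6.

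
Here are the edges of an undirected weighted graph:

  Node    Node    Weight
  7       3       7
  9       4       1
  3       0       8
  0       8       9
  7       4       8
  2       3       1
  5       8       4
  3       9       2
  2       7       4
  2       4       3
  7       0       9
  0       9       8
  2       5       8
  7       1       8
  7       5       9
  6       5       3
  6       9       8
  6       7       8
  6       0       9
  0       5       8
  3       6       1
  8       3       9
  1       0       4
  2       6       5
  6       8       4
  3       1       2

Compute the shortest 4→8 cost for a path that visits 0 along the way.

18

Shortest 4→0: 4–9–0 = 9
Shortest 0→8: 0–8 = 9
Total via 0: 9 + 9 = 18.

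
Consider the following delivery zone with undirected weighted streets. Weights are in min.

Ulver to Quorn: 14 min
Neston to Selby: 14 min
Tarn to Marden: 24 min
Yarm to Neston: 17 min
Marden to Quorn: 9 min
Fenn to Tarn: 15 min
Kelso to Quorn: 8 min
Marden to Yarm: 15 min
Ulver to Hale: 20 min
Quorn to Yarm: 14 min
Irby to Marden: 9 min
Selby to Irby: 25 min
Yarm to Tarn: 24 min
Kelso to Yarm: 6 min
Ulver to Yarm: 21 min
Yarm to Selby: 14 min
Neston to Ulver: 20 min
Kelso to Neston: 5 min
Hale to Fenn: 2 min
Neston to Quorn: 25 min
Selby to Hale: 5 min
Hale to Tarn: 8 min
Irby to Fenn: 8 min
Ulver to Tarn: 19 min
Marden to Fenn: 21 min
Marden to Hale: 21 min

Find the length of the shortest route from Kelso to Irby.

Settle nodes by increasing distance from Kelso:
Kelso: 0
Neston: 5  (via Kelso)
Yarm: 6  (via Kelso)
Quorn: 8  (via Kelso)
Marden: 17  (via Quorn)
Selby: 19  (via Neston)
Ulver: 22  (via Quorn)
Hale: 24  (via Selby)
Fenn: 26  (via Hale)
Irby: 26  (via Marden)
Shortest route: Kelso → Quorn → Marden → Irby = 26 min.

26 min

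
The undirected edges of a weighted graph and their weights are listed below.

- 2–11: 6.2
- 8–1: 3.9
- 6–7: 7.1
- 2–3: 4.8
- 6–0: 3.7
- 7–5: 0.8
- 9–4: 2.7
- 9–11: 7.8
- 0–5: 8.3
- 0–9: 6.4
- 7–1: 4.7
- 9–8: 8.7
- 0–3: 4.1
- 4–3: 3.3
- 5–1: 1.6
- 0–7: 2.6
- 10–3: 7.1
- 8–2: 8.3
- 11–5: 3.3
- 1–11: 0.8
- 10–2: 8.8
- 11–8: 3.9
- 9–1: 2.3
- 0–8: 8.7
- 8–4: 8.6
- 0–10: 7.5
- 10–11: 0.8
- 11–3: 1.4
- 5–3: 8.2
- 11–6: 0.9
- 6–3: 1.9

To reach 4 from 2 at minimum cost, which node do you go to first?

3

Candidate routes:
2–3–4: 4.8+3.3 = 8.1
2–3–11–1–9–4: 4.8+1.4+0.8+2.3+2.7 = 12
2–11–3–4: 6.2+1.4+3.3 = 10.9
The minimum is 8.1 via 2–3–4.
So from 2 the first move is to 3.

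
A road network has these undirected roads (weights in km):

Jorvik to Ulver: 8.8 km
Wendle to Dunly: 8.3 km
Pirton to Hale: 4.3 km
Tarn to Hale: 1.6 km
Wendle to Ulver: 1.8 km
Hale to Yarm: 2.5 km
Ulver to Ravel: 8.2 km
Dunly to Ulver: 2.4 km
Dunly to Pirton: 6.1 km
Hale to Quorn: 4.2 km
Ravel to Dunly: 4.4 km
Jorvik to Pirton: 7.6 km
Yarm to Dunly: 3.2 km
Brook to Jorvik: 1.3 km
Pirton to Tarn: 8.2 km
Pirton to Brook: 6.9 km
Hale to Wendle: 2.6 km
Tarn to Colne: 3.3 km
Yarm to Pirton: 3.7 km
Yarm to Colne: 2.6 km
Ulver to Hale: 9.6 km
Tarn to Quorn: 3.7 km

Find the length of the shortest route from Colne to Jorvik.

13.9 km

Shortest distances from Colne:
Colne: 0
Yarm: 2.6  (via Colne)
Tarn: 3.3  (via Colne)
Hale: 4.9  (via Tarn)
Dunly: 5.8  (via Yarm)
Pirton: 6.3  (via Yarm)
Quorn: 7  (via Tarn)
Wendle: 7.5  (via Hale)
Ulver: 8.2  (via Dunly)
Ravel: 10.2  (via Dunly)
Brook: 13.2  (via Pirton)
Jorvik: 13.9  (via Pirton)
Shortest route: Colne → Yarm → Pirton → Jorvik = 13.9 km.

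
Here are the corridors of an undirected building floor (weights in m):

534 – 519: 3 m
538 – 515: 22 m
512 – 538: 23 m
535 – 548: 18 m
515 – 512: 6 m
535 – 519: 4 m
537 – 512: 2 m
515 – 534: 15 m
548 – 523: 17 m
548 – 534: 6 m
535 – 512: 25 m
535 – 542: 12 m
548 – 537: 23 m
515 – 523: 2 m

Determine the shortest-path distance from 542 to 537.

39 m

Compare a few routes:
542 - 535 - 519 - 534 - 515 - 512 - 537: 12+4+3+15+6+2 = 42
542 - 535 - 512 - 537: 12+25+2 = 39
The minimum is 39 m via 542 - 535 - 512 - 537.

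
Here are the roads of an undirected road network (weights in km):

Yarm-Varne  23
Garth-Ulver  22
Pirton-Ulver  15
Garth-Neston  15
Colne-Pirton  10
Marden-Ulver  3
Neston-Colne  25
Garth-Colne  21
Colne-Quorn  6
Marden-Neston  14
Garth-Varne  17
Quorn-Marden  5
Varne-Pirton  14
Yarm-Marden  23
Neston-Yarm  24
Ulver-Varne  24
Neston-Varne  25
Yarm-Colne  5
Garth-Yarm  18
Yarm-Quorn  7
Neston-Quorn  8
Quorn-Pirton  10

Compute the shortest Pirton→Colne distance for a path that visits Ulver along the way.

29 km

Best Pirton to Ulver: Pirton–Ulver costing 15
Shortest Ulver→Colne: Ulver–Marden–Quorn–Colne = 14
Total via Ulver: 15 + 14 = 29 km.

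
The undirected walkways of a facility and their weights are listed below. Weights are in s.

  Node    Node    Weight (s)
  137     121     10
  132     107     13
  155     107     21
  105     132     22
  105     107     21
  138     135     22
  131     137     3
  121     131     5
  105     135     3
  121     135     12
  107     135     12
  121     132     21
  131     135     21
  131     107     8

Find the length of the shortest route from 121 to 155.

34 s

Running Dijkstra from 121:
121: 0
131: 5  (via 121)
137: 8  (via 131)
135: 12  (via 121)
107: 13  (via 131)
105: 15  (via 135)
132: 21  (via 121)
138: 34  (via 135)
155: 34  (via 107)
Shortest route: 121 → 131 → 107 → 155 = 34 s.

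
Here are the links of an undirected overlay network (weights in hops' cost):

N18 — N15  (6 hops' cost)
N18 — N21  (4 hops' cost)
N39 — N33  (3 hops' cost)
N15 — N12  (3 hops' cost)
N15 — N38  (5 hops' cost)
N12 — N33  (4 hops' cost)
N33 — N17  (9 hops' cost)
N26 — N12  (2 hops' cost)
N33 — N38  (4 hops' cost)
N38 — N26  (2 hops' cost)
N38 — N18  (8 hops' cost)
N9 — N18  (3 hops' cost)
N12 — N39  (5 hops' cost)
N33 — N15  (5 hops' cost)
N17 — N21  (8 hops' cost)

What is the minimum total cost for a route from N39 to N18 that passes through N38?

Best N39 to N38: N39–N33–N38 costing 7
Shortest N38→N18: N38–N18 = 8
Total via N38: 7 + 8 = 15 hops' cost.

15 hops' cost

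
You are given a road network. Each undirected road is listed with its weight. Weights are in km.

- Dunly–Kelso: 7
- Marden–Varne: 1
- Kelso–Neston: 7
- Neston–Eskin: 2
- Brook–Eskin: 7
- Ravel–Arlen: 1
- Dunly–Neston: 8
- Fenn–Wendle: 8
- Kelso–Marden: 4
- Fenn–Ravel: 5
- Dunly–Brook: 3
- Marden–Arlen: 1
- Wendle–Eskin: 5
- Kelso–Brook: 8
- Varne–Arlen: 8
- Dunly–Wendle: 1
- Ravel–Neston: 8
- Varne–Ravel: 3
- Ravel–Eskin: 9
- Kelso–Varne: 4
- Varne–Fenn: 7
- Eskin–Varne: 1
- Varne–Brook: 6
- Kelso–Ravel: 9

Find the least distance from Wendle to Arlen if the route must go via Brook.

Shortest Wendle→Brook: Wendle–Dunly–Brook = 4
Best Brook to Arlen: Brook–Varne–Marden–Arlen costing 8
Total via Brook: 4 + 8 = 12 km.

12 km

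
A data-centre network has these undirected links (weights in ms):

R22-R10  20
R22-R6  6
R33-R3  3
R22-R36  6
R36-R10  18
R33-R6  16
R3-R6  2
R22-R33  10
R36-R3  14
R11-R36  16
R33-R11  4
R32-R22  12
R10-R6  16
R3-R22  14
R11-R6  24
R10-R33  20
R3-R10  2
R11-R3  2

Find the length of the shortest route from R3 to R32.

Shortest distances from R3:
R3: 0
R11: 2  (via R3)
R10: 2  (via R3)
R6: 2  (via R3)
R33: 3  (via R3)
R22: 8  (via R6)
R36: 14  (via R3)
R32: 20  (via R22)
Shortest route: R3 → R6 → R22 → R32 = 20 ms.

20 ms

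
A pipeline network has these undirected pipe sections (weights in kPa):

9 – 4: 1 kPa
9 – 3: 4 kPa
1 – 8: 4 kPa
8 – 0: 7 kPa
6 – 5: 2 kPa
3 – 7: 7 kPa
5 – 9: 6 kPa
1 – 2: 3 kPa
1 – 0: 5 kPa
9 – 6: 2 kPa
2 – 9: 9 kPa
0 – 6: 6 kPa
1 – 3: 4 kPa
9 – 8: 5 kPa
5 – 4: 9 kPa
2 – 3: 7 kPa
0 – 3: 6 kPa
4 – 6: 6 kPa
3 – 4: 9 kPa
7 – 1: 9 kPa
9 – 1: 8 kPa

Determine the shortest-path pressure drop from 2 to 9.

Candidate routes:
2 → 9: 9 = 9
2 → 1 → 3 → 9: 3+4+4 = 11
2 → 1 → 9: 3+8 = 11
Cheapest is 2 → 9 at 9 kPa.

9 kPa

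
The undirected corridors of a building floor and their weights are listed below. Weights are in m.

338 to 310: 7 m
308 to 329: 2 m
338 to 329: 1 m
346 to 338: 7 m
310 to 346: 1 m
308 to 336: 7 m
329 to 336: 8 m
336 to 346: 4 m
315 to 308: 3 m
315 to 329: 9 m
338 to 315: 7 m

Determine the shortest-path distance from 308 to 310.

10 m

Running Dijkstra from 308:
308: 0
329: 2  (via 308)
315: 3  (via 308)
338: 3  (via 329)
336: 7  (via 308)
346: 10  (via 338)
310: 10  (via 338)
Shortest route: 308 → 329 → 338 → 310 = 10 m.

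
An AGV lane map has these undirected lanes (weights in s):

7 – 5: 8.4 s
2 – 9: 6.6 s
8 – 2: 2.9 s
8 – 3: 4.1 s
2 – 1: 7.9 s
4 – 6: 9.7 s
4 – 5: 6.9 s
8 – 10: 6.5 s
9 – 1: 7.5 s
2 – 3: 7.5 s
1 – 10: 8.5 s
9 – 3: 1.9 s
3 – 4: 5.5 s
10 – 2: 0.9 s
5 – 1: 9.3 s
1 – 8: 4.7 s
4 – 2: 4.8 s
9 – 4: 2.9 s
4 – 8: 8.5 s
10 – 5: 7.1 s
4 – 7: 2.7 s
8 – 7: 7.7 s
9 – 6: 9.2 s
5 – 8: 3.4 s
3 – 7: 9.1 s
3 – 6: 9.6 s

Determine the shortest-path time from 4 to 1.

10.4 s

Shortest distances from 4:
4: 0
7: 2.7  (via 4)
9: 2.9  (via 4)
2: 4.8  (via 4)
3: 4.8  (via 9)
10: 5.7  (via 2)
5: 6.9  (via 4)
8: 7.7  (via 2)
6: 9.7  (via 4)
1: 10.4  (via 9)
Shortest route: 4 → 9 → 1 = 10.4 s.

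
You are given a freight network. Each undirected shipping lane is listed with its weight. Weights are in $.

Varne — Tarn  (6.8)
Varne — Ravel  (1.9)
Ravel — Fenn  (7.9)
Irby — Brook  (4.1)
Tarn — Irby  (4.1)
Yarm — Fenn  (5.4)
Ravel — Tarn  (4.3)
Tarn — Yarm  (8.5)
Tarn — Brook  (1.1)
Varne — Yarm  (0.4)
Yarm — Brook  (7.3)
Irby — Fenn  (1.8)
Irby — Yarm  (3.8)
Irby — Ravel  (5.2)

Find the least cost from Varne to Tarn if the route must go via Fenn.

Shortest Varne→Fenn: Varne–Yarm–Fenn = 5.8
Best Fenn to Tarn: Fenn–Irby–Tarn costing 5.9
Total via Fenn: 5.8 + 5.9 = $11.7.

$11.7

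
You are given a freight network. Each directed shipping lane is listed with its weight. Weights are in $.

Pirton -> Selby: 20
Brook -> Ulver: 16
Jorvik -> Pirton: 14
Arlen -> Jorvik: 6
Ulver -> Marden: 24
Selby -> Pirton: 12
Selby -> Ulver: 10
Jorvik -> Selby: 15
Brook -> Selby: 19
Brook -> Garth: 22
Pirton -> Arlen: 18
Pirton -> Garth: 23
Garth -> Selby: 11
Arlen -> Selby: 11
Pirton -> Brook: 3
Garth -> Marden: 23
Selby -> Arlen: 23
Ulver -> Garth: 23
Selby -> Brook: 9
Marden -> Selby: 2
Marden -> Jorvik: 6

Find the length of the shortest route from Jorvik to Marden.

$49

Compare a few routes:
Jorvik - Pirton - Brook - Ulver - Marden: 14+3+16+24 = 57
Jorvik - Selby - Ulver - Marden: 15+10+24 = 49
Cheapest is Jorvik - Selby - Ulver - Marden at $49.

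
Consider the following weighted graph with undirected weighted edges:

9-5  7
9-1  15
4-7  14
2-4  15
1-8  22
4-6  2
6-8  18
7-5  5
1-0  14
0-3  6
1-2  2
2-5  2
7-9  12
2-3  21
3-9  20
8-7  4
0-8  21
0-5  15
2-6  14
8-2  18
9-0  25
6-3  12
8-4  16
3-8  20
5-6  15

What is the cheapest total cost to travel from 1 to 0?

14

Settle nodes by increasing distance from 1:
1: 0
2: 2  (via 1)
5: 4  (via 2)
7: 9  (via 5)
9: 11  (via 5)
8: 13  (via 7)
0: 14  (via 1)
Shortest route: 1 → 0 = 14.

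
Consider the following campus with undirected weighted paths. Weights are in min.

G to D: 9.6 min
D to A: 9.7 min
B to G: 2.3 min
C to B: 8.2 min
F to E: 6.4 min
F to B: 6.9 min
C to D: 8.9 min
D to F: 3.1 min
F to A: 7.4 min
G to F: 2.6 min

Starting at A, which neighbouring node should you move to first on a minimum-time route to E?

Compare a few routes:
A → F → E: 7.4+6.4 = 13.8
A → D → F → E: 9.7+3.1+6.4 = 19.2
Cheapest is A → F → E at 13.8 min.
So from A the first move is to F.

F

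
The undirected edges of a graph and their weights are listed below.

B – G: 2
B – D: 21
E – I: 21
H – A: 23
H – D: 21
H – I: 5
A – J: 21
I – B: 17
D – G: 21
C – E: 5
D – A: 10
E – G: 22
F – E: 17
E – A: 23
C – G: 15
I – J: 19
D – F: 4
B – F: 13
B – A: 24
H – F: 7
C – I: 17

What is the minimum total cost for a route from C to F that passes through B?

30

Best C to B: C–G–B costing 17
Best B to F: B–F costing 13
Total via B: 17 + 13 = 30.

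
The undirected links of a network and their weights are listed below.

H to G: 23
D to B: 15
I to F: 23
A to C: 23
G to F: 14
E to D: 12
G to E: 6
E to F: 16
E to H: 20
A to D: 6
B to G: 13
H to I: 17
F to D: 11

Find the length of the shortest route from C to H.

61

Running Dijkstra from C:
C: 0
A: 23  (via C)
D: 29  (via A)
F: 40  (via D)
E: 41  (via D)
B: 44  (via D)
G: 47  (via E)
H: 61  (via E)
Shortest route: C–A–D–E–H = 61.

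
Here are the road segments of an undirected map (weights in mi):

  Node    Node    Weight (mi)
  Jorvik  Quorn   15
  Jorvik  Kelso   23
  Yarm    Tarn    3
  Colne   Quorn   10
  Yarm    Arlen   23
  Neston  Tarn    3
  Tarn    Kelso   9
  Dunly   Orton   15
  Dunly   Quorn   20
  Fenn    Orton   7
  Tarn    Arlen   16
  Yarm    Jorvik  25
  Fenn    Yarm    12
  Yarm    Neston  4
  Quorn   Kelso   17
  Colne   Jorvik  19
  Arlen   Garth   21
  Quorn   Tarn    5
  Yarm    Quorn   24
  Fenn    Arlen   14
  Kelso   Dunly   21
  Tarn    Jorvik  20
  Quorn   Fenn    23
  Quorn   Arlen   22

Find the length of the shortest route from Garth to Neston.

40 mi

Enumerating some paths:
Garth → Arlen → Yarm → Neston: 21+23+4 = 48
Garth → Arlen → Tarn → Neston: 21+16+3 = 40
Garth → Arlen → Tarn → Yarm → Neston: 21+16+3+4 = 44
Garth → Arlen → Yarm → Tarn → Neston: 21+23+3+3 = 50
The minimum is 40 mi via Garth → Arlen → Tarn → Neston.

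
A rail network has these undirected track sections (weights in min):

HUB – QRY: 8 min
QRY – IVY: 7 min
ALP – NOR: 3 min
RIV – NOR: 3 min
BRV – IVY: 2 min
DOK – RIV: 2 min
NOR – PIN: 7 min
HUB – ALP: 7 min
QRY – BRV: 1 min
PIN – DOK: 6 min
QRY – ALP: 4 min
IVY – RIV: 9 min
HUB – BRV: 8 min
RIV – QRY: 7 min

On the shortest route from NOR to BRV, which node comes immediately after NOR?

ALP

Compare a few routes:
NOR–RIV–QRY–BRV: 3+7+1 = 11
NOR–ALP–QRY–BRV: 3+4+1 = 8
NOR–RIV–IVY–BRV: 3+9+2 = 14
The minimum is 8 min via NOR–ALP–QRY–BRV.
So from NOR the first move is to ALP.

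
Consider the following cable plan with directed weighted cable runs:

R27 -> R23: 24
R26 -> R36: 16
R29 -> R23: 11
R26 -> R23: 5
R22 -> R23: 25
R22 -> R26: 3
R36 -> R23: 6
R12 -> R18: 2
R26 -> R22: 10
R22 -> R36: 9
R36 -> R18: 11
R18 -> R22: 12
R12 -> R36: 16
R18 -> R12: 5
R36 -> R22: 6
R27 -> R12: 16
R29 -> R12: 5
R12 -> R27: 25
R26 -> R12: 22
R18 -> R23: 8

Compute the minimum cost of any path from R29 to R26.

Shortest distances from R29:
R29: 0
R12: 5  (via R29)
R18: 7  (via R12)
R23: 11  (via R29)
R22: 19  (via R18)
R36: 21  (via R12)
R26: 22  (via R22)
Shortest route: R29 → R12 → R18 → R22 → R26 = 22.

22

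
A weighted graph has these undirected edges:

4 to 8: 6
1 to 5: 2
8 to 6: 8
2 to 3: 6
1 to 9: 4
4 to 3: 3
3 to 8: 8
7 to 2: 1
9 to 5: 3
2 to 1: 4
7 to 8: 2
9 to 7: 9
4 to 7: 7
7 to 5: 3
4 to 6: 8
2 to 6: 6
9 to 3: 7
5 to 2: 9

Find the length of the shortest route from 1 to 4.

12

Running Dijkstra from 1:
1: 0
5: 2  (via 1)
2: 4  (via 1)
9: 4  (via 1)
7: 5  (via 5)
8: 7  (via 7)
3: 10  (via 2)
6: 10  (via 2)
4: 12  (via 7)
Shortest route: 1–5–7–4 = 12.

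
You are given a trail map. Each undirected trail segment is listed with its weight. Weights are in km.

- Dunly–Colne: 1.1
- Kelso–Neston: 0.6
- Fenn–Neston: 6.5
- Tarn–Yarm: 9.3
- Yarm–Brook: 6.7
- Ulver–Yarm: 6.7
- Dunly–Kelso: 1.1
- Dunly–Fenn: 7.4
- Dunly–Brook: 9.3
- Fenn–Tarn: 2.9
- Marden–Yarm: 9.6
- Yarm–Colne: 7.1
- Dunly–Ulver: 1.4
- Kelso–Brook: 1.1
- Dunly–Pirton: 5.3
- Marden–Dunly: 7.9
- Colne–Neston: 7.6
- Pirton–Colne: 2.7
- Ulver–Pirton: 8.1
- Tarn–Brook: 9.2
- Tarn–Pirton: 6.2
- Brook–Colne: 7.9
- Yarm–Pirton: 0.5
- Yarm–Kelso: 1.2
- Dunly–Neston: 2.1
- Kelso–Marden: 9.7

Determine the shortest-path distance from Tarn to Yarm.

Enumerating some paths:
Tarn - Yarm: 9.3 = 9.3
Tarn - Fenn - Neston - Kelso - Yarm: 2.9+6.5+0.6+1.2 = 11.2
Tarn - Pirton - Yarm: 6.2+0.5 = 6.7
Cheapest is Tarn - Pirton - Yarm at 6.7 km.

6.7 km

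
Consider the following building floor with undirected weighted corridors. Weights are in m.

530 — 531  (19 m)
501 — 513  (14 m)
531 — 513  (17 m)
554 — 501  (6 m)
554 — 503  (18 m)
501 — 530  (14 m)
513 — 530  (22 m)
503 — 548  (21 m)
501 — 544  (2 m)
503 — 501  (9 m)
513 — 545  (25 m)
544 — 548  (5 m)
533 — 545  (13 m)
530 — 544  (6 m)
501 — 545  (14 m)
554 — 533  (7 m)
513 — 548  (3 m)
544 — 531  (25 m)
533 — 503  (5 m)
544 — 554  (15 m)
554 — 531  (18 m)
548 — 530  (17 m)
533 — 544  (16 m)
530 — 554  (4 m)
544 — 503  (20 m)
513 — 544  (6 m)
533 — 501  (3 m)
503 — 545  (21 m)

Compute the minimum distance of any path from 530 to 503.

16 m

Compare a few routes:
530–544–501–503: 6+2+9 = 17
530–554–533–503: 4+7+5 = 16
530–554–501–533–503: 4+6+3+5 = 18
The minimum is 16 m via 530–554–533–503.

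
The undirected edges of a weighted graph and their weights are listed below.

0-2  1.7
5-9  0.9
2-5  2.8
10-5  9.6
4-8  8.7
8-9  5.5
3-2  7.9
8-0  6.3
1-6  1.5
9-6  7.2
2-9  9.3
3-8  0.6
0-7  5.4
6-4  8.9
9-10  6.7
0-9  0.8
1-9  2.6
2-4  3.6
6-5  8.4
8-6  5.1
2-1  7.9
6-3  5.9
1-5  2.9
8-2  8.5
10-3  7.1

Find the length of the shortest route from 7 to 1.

Running Dijkstra from 7:
7: 0
0: 5.4  (via 7)
9: 6.2  (via 0)
2: 7.1  (via 0)
5: 7.1  (via 9)
1: 8.8  (via 9)
Shortest route: 7–0–9–1 = 8.8.

8.8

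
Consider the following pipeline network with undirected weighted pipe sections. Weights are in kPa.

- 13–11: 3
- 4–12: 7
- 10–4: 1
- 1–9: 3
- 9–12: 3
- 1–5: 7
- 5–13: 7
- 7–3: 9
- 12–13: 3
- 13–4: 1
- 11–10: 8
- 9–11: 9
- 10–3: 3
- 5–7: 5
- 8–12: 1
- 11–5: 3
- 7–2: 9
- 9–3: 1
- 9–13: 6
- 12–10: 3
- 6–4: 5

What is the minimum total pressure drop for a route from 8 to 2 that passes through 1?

Best 8 to 1: 8–12–9–1 costing 7
Best 1 to 2: 1–5–7–2 costing 21
Total via 1: 7 + 21 = 28 kPa.

28 kPa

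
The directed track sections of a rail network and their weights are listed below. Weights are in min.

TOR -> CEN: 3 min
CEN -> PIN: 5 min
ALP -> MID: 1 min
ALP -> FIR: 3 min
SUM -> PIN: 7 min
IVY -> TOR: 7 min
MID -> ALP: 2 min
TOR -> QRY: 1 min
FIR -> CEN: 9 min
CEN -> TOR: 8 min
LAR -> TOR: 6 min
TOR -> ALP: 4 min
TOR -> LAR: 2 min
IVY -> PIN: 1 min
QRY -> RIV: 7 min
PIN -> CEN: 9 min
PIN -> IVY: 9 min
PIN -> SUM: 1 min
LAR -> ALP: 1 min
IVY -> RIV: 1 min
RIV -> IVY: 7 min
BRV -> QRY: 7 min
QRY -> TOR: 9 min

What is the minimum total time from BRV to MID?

20 min

Enumerating some paths:
BRV → QRY → RIV → IVY → TOR → LAR → ALP → MID: 7+7+7+7+2+1+1 = 32
BRV → QRY → TOR → ALP → MID: 7+9+4+1 = 21
BRV → QRY → TOR → LAR → ALP → MID: 7+9+2+1+1 = 20
Cheapest is BRV → QRY → TOR → LAR → ALP → MID at 20 min.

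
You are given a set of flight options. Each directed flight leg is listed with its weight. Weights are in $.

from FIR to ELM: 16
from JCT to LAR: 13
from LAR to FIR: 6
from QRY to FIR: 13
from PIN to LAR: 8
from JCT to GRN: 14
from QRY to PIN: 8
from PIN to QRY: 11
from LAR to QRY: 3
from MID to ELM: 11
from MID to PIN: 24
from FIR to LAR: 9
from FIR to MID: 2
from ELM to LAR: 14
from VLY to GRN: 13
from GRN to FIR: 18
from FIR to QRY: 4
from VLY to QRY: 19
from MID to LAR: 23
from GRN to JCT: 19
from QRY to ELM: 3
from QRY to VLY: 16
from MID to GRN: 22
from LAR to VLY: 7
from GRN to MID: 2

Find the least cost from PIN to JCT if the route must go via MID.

Shortest PIN→MID: PIN–LAR–FIR–MID = 16
Shortest MID→JCT: MID–GRN–JCT = 41
Total via MID: 16 + 41 = $57.

$57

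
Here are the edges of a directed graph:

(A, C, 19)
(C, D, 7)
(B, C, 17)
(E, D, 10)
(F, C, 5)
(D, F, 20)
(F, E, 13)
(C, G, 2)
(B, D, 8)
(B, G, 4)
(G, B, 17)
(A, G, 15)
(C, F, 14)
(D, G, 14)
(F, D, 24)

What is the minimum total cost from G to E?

Shortest distances from G:
G: 0
B: 17  (via G)
D: 25  (via B)
C: 34  (via B)
F: 45  (via D)
E: 58  (via F)
Shortest route: G → B → D → F → E = 58.

58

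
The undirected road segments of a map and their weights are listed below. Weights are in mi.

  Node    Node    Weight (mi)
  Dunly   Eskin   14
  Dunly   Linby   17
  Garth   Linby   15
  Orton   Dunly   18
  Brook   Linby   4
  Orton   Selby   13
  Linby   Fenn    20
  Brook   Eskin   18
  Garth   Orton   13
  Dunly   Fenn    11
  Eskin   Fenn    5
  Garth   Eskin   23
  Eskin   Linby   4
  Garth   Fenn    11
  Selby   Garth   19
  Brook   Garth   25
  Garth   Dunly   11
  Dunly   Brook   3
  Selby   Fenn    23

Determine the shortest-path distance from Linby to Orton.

Running Dijkstra from Linby:
Linby: 0
Brook: 4  (via Linby)
Eskin: 4  (via Linby)
Dunly: 7  (via Brook)
Fenn: 9  (via Eskin)
Garth: 15  (via Linby)
Orton: 25  (via Dunly)
Shortest route: Linby → Brook → Dunly → Orton = 25 mi.

25 mi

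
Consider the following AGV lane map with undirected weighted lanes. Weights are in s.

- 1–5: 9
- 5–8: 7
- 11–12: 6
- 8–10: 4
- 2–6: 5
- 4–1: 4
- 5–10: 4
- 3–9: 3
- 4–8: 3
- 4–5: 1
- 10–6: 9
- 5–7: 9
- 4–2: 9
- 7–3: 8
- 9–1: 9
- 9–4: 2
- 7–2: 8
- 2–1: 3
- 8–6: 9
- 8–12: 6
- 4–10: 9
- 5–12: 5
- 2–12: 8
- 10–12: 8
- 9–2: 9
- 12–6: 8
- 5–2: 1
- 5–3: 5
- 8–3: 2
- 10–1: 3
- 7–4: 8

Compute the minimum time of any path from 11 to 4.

Running Dijkstra from 11:
11: 0
12: 6  (via 11)
5: 11  (via 12)
2: 12  (via 5)
4: 12  (via 5)
Shortest route: 11 → 12 → 5 → 4 = 12 s.

12 s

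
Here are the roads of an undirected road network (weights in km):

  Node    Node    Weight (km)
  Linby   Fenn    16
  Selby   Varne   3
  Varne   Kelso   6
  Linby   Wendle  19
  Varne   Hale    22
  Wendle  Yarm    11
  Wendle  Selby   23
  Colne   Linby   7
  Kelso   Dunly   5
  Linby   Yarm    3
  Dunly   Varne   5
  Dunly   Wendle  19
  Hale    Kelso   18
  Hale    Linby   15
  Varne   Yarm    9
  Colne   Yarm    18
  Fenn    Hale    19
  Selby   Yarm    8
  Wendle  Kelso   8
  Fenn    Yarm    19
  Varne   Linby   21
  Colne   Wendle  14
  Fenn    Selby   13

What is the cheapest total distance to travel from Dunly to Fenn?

21 km

Shortest distances from Dunly:
Dunly: 0
Varne: 5  (via Dunly)
Kelso: 5  (via Dunly)
Selby: 8  (via Varne)
Wendle: 13  (via Kelso)
Yarm: 14  (via Varne)
Linby: 17  (via Yarm)
Fenn: 21  (via Selby)
Shortest route: Dunly–Varne–Selby–Fenn = 21 km.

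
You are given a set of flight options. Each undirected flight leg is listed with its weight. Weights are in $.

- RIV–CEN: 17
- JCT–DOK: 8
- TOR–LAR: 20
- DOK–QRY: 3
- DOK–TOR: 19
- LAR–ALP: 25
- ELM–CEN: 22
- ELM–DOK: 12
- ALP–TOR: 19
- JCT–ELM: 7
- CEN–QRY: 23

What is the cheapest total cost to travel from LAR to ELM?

$51

Enumerating some paths:
LAR → TOR → DOK → JCT → ELM: 20+19+8+7 = 54
LAR → TOR → DOK → ELM: 20+19+12 = 51
The minimum is $51 via LAR → TOR → DOK → ELM.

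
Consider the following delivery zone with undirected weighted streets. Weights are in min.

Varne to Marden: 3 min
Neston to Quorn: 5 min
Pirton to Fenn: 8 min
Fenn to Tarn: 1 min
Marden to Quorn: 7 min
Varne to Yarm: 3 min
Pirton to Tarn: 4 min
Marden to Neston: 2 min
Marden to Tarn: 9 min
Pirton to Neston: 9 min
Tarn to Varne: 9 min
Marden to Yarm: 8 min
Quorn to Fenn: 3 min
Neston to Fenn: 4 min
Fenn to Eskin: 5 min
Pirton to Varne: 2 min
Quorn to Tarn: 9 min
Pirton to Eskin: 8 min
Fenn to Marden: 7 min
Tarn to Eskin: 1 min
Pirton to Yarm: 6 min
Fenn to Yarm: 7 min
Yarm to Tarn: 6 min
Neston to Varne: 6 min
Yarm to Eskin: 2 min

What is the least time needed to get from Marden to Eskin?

8 min

Candidate routes:
Marden → Varne → Yarm → Eskin: 3+3+2 = 8
Marden → Yarm → Eskin: 8+2 = 10
Marden → Fenn → Tarn → Eskin: 7+1+1 = 9
The minimum is 8 min via Marden → Varne → Yarm → Eskin.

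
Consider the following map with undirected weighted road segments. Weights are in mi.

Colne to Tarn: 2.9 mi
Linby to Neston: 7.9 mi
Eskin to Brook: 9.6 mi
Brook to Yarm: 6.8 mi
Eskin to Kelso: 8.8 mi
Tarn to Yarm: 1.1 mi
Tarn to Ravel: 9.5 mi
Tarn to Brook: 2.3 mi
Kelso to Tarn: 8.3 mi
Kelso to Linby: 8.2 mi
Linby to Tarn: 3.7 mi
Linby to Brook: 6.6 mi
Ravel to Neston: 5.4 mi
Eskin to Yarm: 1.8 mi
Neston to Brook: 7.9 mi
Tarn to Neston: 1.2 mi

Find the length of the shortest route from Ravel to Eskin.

Enumerating some paths:
Ravel → Neston → Tarn → Yarm → Eskin: 5.4+1.2+1.1+1.8 = 9.5
Ravel → Tarn → Yarm → Eskin: 9.5+1.1+1.8 = 12.4
Ravel → Neston → Tarn → Brook → Yarm → Eskin: 5.4+1.2+2.3+6.8+1.8 = 17.5
The minimum is 9.5 mi via Ravel → Neston → Tarn → Yarm → Eskin.

9.5 mi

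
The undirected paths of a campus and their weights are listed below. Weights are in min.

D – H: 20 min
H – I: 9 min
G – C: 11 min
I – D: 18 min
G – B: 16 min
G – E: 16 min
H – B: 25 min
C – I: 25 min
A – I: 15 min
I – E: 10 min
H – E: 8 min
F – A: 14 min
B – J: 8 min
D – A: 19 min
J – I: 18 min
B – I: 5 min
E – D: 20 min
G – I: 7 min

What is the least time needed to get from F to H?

38 min

Settle nodes by increasing distance from F:
F: 0
A: 14  (via F)
I: 29  (via A)
D: 33  (via A)
B: 34  (via I)
G: 36  (via I)
H: 38  (via I)
Shortest route: F–A–I–H = 38 min.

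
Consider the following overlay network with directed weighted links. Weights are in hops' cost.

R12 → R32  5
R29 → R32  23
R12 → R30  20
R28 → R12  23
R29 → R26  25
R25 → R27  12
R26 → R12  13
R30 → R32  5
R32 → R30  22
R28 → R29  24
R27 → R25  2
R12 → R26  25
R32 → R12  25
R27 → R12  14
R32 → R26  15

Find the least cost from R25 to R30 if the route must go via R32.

Shortest R25→R32: R25–R27–R12–R32 = 31
Shortest R32→R30: R32–R30 = 22
Total via R32: 31 + 22 = 53 hops' cost.

53 hops' cost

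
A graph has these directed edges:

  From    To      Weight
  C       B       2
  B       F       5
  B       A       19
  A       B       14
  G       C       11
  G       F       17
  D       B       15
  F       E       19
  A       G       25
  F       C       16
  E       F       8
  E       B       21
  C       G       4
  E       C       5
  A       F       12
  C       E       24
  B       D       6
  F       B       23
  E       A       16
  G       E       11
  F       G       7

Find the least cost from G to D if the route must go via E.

Shortest G→E: G–E = 11
Best E to D: E–C–B–D costing 13
Total via E: 11 + 13 = 24.

24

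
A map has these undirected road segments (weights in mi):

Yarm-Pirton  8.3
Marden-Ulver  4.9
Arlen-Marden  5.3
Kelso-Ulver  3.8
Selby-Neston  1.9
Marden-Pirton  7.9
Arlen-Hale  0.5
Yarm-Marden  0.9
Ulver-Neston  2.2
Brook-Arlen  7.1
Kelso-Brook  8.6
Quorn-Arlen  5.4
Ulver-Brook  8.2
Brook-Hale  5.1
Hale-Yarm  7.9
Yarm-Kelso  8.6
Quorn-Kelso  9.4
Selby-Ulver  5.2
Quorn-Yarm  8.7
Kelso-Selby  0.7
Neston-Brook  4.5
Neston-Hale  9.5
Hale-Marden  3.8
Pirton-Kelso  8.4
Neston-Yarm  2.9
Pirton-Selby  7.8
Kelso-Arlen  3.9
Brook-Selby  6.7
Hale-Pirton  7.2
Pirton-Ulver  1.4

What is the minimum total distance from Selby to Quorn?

Settle nodes by increasing distance from Selby:
Selby: 0
Kelso: 0.7  (via Selby)
Neston: 1.9  (via Selby)
Ulver: 4.1  (via Neston)
Arlen: 4.6  (via Kelso)
Yarm: 4.8  (via Neston)
Hale: 5.1  (via Arlen)
Pirton: 5.5  (via Ulver)
Marden: 5.7  (via Yarm)
Brook: 6.4  (via Neston)
Quorn: 10  (via Arlen)
Shortest route: Selby → Kelso → Arlen → Quorn = 10 mi.

10 mi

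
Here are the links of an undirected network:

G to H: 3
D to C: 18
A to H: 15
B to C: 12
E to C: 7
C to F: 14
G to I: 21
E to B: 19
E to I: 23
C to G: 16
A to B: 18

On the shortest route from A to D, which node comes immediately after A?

Candidate routes:
A - H - G - C - D: 15+3+16+18 = 52
A - B - C - D: 18+12+18 = 48
The minimum is 48 via A - B - C - D.
So from A the first move is to B.

B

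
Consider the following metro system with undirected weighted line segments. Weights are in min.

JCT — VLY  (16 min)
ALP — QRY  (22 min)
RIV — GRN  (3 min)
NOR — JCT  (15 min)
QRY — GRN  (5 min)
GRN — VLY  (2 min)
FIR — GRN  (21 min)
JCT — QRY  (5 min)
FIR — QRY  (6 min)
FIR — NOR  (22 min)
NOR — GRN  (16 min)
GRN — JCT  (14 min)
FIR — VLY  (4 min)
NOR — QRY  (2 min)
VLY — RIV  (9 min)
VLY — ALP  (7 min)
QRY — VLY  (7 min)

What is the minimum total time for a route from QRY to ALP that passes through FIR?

17 min

Shortest QRY→FIR: QRY–FIR = 6
Best FIR to ALP: FIR–VLY–ALP costing 11
Total via FIR: 6 + 11 = 17 min.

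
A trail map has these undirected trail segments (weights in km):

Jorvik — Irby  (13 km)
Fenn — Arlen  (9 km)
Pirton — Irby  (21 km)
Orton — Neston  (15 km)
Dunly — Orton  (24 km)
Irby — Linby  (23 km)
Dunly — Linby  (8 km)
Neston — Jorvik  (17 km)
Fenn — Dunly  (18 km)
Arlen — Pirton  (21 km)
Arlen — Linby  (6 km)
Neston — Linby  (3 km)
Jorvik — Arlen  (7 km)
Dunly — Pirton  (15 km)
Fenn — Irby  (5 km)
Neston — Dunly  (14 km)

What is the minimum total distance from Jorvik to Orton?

31 km

Enumerating some paths:
Jorvik → Neston → Orton: 17+15 = 32
Jorvik → Arlen → Linby → Neston → Orton: 7+6+3+15 = 31
Cheapest is Jorvik → Arlen → Linby → Neston → Orton at 31 km.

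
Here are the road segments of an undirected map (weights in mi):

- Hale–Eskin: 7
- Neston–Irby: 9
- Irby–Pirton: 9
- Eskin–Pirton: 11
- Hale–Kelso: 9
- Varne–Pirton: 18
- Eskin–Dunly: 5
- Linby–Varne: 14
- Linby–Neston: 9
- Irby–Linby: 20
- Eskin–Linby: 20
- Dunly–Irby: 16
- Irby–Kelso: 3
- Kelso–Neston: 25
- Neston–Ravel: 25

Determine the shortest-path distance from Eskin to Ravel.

Candidate routes:
Eskin → Pirton → Irby → Neston → Ravel: 11+9+9+25 = 54
Eskin → Hale → Kelso → Irby → Neston → Ravel: 7+9+3+9+25 = 53
The minimum is 53 mi via Eskin → Hale → Kelso → Irby → Neston → Ravel.

53 mi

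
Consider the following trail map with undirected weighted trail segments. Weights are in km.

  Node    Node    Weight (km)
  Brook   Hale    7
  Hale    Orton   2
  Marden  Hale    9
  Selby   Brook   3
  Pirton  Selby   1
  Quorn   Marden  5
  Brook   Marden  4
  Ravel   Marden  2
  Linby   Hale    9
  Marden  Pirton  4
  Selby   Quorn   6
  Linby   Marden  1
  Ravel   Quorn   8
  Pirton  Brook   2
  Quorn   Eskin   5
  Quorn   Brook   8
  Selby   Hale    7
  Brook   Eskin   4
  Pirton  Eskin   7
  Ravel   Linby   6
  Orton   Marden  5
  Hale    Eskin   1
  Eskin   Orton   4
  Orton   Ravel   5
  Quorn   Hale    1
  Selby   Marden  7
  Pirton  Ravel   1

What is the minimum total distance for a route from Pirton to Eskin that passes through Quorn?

9 km

Shortest Pirton→Quorn: Pirton → Selby → Quorn = 7
Shortest Quorn→Eskin: Quorn → Hale → Eskin = 2
Total via Quorn: 7 + 2 = 9 km.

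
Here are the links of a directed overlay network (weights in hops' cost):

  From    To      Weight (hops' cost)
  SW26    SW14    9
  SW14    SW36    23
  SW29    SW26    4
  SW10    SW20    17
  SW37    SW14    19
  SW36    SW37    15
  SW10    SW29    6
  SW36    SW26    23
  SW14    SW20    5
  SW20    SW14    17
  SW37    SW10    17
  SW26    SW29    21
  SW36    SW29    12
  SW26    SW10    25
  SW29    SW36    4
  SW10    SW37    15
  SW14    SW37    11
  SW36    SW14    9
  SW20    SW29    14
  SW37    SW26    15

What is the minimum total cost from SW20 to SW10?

Running Dijkstra from SW20:
SW20: 0
SW29: 14  (via SW20)
SW14: 17  (via SW20)
SW26: 18  (via SW29)
SW36: 18  (via SW29)
SW37: 28  (via SW14)
SW10: 43  (via SW26)
Shortest route: SW20 → SW29 → SW26 → SW10 = 43 hops' cost.

43 hops' cost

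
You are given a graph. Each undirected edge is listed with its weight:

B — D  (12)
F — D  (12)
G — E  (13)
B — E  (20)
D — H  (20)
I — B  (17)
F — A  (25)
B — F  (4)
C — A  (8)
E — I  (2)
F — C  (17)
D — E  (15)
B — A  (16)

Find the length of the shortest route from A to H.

Shortest distances from A:
A: 0
C: 8  (via A)
B: 16  (via A)
F: 20  (via B)
D: 28  (via B)
I: 33  (via B)
E: 35  (via I)
G: 48  (via E)
H: 48  (via D)
Shortest route: A–B–D–H = 48.

48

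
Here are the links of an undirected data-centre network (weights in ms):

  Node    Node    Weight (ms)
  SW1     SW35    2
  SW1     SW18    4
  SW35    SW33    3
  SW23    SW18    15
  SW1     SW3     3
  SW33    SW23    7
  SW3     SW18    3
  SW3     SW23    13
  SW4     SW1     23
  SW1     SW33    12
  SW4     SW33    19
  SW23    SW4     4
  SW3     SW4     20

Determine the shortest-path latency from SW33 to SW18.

Enumerating some paths:
SW33 → SW35 → SW1 → SW18: 3+2+4 = 9
SW33 → SW35 → SW1 → SW3 → SW18: 3+2+3+3 = 11
SW33 → SW1 → SW18: 12+4 = 16
Cheapest is SW33 → SW35 → SW1 → SW18 at 9 ms.

9 ms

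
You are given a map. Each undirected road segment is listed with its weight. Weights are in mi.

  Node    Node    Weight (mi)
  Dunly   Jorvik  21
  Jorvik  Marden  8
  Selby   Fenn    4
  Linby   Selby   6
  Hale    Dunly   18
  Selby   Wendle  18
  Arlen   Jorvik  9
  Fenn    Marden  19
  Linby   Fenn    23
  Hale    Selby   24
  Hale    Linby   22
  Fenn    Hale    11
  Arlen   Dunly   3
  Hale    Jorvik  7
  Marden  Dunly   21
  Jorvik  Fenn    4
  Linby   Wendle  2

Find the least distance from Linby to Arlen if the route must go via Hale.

37 mi

Shortest Linby→Hale: Linby → Selby → Fenn → Hale = 21
Shortest Hale→Arlen: Hale → Jorvik → Arlen = 16
Total via Hale: 21 + 16 = 37 mi.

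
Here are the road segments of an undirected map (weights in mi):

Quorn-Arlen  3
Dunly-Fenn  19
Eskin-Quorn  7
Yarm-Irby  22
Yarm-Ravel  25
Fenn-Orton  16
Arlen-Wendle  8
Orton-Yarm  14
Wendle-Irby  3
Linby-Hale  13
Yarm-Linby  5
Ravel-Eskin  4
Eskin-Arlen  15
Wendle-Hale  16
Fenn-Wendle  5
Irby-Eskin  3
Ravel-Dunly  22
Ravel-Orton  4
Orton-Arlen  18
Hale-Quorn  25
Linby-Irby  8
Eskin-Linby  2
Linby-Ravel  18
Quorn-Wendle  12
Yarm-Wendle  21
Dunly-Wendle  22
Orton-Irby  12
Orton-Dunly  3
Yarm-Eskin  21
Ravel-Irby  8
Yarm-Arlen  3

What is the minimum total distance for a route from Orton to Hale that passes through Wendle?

Best Orton to Wendle: Orton–Ravel–Eskin–Irby–Wendle costing 14
Best Wendle to Hale: Wendle–Hale costing 16
Total via Wendle: 14 + 16 = 30 mi.

30 mi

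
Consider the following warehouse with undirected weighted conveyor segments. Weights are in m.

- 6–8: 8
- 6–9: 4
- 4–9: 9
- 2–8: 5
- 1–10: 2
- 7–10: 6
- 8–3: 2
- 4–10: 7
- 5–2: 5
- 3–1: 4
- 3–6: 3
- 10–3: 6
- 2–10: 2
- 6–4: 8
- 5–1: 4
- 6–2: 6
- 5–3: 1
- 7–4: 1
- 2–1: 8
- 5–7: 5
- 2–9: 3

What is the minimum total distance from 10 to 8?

7 m

Settle nodes by increasing distance from 10:
10: 0
1: 2  (via 10)
2: 2  (via 10)
9: 5  (via 2)
3: 6  (via 10)
5: 6  (via 1)
7: 6  (via 10)
4: 7  (via 10)
8: 7  (via 2)
Shortest route: 10–2–8 = 7 m.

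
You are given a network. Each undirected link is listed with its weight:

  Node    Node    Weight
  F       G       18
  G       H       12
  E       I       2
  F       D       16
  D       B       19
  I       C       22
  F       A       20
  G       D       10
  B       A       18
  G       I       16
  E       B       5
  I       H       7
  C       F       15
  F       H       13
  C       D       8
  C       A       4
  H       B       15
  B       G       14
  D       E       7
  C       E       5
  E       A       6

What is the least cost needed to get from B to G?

Candidate routes:
B - G: 14 = 14
B - E - D - G: 5+7+10 = 22
Cheapest is B - G at 14.

14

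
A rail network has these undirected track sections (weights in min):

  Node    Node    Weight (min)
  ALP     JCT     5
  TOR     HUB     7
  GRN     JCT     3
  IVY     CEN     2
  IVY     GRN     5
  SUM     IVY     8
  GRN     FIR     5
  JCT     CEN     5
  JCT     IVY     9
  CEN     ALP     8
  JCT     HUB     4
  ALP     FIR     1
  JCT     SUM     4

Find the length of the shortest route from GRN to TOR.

14 min

Settle nodes by increasing distance from GRN:
GRN: 0
JCT: 3  (via GRN)
FIR: 5  (via GRN)
IVY: 5  (via GRN)
ALP: 6  (via FIR)
CEN: 7  (via IVY)
HUB: 7  (via JCT)
SUM: 7  (via JCT)
TOR: 14  (via HUB)
Shortest route: GRN → JCT → HUB → TOR = 14 min.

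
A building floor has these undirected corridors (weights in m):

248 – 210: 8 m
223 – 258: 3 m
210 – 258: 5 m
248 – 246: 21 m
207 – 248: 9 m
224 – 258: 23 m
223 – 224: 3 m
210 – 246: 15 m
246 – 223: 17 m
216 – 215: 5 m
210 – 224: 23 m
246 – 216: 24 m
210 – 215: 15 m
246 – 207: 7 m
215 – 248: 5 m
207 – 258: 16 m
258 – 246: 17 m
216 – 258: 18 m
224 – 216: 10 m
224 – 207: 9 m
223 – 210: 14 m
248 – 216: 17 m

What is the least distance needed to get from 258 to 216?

16 m

Compare a few routes:
258 - 210 - 248 - 215 - 216: 5+8+5+5 = 23
258 - 216: 18 = 18
258 - 210 - 215 - 216: 5+15+5 = 25
258 - 223 - 224 - 216: 3+3+10 = 16
The minimum is 16 m via 258 - 223 - 224 - 216.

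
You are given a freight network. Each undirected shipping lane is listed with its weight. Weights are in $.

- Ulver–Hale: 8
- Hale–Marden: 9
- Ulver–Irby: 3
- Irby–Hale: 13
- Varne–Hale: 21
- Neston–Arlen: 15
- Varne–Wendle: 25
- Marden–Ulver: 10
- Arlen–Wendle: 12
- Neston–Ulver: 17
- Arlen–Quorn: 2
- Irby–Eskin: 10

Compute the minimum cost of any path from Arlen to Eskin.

Settle nodes by increasing distance from Arlen:
Arlen: 0
Quorn: 2  (via Arlen)
Wendle: 12  (via Arlen)
Neston: 15  (via Arlen)
Ulver: 32  (via Neston)
Irby: 35  (via Ulver)
Varne: 37  (via Wendle)
Hale: 40  (via Ulver)
Marden: 42  (via Ulver)
Eskin: 45  (via Irby)
Shortest route: Arlen–Neston–Ulver–Irby–Eskin = $45.

$45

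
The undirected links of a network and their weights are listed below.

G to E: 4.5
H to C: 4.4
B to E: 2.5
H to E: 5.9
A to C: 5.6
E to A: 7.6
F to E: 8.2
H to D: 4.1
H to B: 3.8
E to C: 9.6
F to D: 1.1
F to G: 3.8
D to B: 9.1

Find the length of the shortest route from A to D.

14.1

Running Dijkstra from A:
A: 0
C: 5.6  (via A)
E: 7.6  (via A)
H: 10  (via C)
B: 10.1  (via E)
G: 12.1  (via E)
D: 14.1  (via H)
Shortest route: A–C–H–D = 14.1.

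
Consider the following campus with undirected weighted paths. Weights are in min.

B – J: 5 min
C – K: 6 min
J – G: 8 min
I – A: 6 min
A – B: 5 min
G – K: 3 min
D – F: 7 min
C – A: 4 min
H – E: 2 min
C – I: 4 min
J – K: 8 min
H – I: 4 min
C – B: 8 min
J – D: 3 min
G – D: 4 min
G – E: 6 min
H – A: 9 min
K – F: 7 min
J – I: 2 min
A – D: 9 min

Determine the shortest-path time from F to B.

Running Dijkstra from F:
F: 0
D: 7  (via F)
K: 7  (via F)
G: 10  (via K)
J: 10  (via D)
I: 12  (via J)
C: 13  (via K)
B: 15  (via J)
Shortest route: F → D → J → B = 15 min.

15 min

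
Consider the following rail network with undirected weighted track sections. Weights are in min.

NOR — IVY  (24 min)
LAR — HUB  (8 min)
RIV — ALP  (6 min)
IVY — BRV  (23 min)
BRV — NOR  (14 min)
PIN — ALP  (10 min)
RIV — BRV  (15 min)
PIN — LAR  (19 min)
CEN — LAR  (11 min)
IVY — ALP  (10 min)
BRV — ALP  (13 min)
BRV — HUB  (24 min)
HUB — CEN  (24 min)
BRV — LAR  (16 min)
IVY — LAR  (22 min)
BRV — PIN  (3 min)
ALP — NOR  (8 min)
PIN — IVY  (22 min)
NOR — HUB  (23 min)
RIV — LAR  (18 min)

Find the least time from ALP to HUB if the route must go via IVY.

Best ALP to IVY: ALP–IVY costing 10
Best IVY to HUB: IVY–LAR–HUB costing 30
Total via IVY: 10 + 30 = 40 min.

40 min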